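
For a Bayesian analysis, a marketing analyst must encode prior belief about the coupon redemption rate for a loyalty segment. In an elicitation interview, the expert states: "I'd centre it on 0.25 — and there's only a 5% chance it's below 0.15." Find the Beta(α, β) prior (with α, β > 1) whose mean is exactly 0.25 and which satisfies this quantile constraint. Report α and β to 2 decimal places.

α ≈ 10.86, β ≈ 32.58

With mean 0.25 fixed, write α = 0.25s, β = 0.75s where s = α+β.
Need P(θ < 0.15) = 0.05 under Beta(0.25s, 0.75s). Normal approximation: (q−m)/√(m(1−m)/s) ≈ z_{0.05} = -1.64, so s ≈ 0.25·0.75·(-1.64)²/(0.15−0.25)² = 50.7.
At s = 50.7: P(θ<0.15) ≈ 0.037. Adjusting to match 0.05 gives s ≈ 43.44.
So α = 0.25·43.44 ≈ 10.86, β = 0.75·43.44 ≈ 32.58.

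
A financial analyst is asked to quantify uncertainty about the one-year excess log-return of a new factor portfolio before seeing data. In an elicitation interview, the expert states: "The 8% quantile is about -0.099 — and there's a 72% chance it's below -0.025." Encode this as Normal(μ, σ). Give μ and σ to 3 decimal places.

The p-quantile of Normal(μ,σ) is μ + z_p·σ, with z_{0.08} = -1.405 and z_{0.72} = 0.5828.
Eliminate σ: μ = (z₂·x₁ − z₁·x₂)/(z₂ − z₁) = (0.5828·-0.099 − (-1.405)·-0.025)/1.988 = -0.047.
Then σ = (x₂ − x₁)/(z₂ − z₁) = (-0.025 − -0.099)/1.988 = 0.037.

μ = -0.047, σ = 0.037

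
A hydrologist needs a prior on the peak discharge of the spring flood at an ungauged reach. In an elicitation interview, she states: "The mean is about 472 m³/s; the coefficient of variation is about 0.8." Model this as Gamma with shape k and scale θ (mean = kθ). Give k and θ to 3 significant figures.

For Gamma(k, scale θ): mean = kθ, variance = kθ², so CV = 1/√k.
CV = 0.8, hence k = 1/CV² = 1.56.
Then θ = mean/k = 472/1.56 = 302.

k ≈ 1.56, θ ≈ 302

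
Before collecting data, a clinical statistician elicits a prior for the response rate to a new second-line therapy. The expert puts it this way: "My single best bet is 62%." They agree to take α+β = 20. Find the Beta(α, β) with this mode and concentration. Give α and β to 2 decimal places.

For α,β > 1 the Beta mode is (α−1)/(α+β−2). With α+β = 20, the mode is (α−1)/18.
Set (α−1)/18 = 0.62 → α = 1 + 0.62·18 = 12.16.
β = 20 − α = 7.84.

α = 12.16, β = 7.84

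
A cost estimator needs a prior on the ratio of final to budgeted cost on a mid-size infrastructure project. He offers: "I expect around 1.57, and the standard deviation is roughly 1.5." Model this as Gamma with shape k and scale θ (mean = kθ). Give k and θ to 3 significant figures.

k ≈ 1.1, θ ≈ 1.43

For Gamma(k, scale θ): mean = kθ, variance = kθ², so CV = 1/√k.
CV = SD/mean = 1.5/1.57 = 0.9554, hence k = 1/CV² = 1.1.
Then θ = mean/k = 1.57/1.1 = 1.43.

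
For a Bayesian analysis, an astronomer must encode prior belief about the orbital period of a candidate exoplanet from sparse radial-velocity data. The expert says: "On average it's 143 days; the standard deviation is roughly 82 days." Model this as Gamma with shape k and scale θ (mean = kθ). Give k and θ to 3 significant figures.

For Gamma(k, scale θ): mean = kθ, variance = kθ², so CV = 1/√k.
CV = SD/mean = 82/143 = 0.5734, hence k = 1/CV² = 3.04.
Then θ = mean/k = 143/3.04 = 47.

k ≈ 3.04, θ ≈ 47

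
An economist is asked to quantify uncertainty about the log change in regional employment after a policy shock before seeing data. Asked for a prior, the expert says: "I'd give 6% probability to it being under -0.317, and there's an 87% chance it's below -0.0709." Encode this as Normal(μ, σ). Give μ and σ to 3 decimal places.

μ = -0.174, σ = 0.092

The p-quantile of Normal(μ,σ) is μ + z_p·σ, with z_{0.06} = -1.555 and z_{0.87} = 1.126.
Eliminate σ: μ = (z₂·x₁ − z₁·x₂)/(z₂ − z₁) = (1.126·-0.317 − (-1.555)·-0.0709)/2.681 = -0.174.
Then σ = (x₂ − x₁)/(z₂ − z₁) = (-0.0709 − -0.317)/2.681 = 0.092.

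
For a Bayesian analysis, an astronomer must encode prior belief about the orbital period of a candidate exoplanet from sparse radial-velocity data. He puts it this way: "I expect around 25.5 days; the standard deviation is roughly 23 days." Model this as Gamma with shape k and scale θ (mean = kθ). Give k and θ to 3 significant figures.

For Gamma(k, scale θ): mean = kθ, variance = kθ², so CV = 1/√k.
CV = SD/mean = 23/25.5 = 0.902, hence k = 1/CV² = 1.23.
Then θ = mean/k = 25.5/1.23 = 20.7.

k ≈ 1.23, θ ≈ 20.7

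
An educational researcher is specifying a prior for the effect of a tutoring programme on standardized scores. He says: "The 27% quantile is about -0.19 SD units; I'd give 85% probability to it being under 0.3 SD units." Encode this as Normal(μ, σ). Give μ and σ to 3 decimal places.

μ = -0.008, σ = 0.297

For Normal(μ,σ), the p-quantile is μ + z_p·σ. Here z_{0.27} = -0.6128, z_{0.85} = 1.036.
So -0.19 = μ − 0.6128σ and 0.3 = μ + 1.036σ.
Subtracting: σ = (0.3 − -0.19)/(1.036 − (-0.6128)) = 0.297.
Then μ = -0.19 − (-0.6128)·0.297 = -0.008.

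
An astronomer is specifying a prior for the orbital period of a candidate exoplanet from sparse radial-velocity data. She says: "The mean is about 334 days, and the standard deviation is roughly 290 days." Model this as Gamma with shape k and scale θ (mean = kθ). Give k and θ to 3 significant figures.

For Gamma(k, scale θ): mean = kθ, variance = kθ², so CV = 1/√k.
CV = SD/mean = 290/334 = 0.8683, hence k = 1/CV² = 1.33.
Then θ = mean/k = 334/1.33 = 252.

k ≈ 1.33, θ ≈ 252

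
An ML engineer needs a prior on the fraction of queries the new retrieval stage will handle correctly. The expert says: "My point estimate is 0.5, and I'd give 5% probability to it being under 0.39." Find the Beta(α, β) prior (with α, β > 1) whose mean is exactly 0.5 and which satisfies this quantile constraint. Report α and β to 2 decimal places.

α ≈ 27.52, β ≈ 27.52

With mean 0.5 fixed, write α = 0.5s, β = 0.5s where s = α+β.
Need P(θ < 0.39) = 0.05 under Beta(0.5s, 0.5s). Normal approximation: (q−m)/√(m(1−m)/s) ≈ z_{0.05} = -1.64, so s ≈ 0.5·0.5·(-1.64)²/(0.39−0.5)² = 55.9.
At s = 55.9: P(θ<0.39) ≈ 0.049. Adjusting to match 0.05 gives s ≈ 55.03.
So α = 0.5·55.03 ≈ 27.52, β = 0.5·55.03 ≈ 27.52.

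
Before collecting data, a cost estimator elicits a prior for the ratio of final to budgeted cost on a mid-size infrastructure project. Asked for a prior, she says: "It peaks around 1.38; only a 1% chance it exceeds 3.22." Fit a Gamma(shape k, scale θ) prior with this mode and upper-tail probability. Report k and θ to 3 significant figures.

Gamma(k,θ) with k>1 has mode (k−1)θ, so θ = 1.38/(k−1).
Need P(X < 3.22) = 0.99 with θ tied to k this way. Start at k = 2, θ = 1.38: P(X<3.22) ≈ 0.677.
Too low — raise k to concentrate. Iterating converges to k ≈ 7.63.
Then θ = 1.38/(7.63−1) ≈ 0.208.

k ≈ 7.63, θ ≈ 0.208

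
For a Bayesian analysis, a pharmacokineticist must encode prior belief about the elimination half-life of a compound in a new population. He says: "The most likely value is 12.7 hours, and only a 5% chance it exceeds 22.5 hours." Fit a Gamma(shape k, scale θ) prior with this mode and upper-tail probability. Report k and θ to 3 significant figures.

k ≈ 9.53, θ ≈ 1.49

Gamma(k,θ) with k>1 has mode (k−1)θ, so θ = 12.7/(k−1).
Need P(X < 22.5) = 0.95 with θ tied to k this way. Start at k = 2, θ = 12.7: P(X<22.5) ≈ 0.529.
Too low — raise k to concentrate. Iterating converges to k ≈ 9.53.
Then θ = 12.7/(9.53−1) ≈ 1.49.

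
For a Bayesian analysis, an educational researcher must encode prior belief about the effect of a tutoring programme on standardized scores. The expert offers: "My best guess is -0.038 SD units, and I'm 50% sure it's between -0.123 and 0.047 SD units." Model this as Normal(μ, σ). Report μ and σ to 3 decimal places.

A symmetric 50% interval runs μ ± z·σ with z = 0.6745.
Half-width = 0.085, so σ = 0.085/0.6745 = 0.126.
μ is the stated best guess, -0.038.

μ = -0.038, σ = 0.126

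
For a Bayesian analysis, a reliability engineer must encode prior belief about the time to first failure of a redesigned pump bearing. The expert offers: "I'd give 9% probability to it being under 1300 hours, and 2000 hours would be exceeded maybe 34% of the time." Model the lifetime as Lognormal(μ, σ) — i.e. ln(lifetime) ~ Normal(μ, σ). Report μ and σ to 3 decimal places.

If T ~ Lognormal(μ,σ) then ln T ~ Normal(μ,σ), so the p-quantile of ln T is μ + z_p·σ.
ln(1300) = 7.17 and ln(2000) = 7.601; z_{0.09} = -1.341, z_{0.66} = 0.4125.
σ = (7.601 − 7.17)/(0.4125 − (-1.341)) = 0.246.
μ = 7.17 − (-1.341)·0.246 = 7.500.

μ ≈ 7.500, σ ≈ 0.246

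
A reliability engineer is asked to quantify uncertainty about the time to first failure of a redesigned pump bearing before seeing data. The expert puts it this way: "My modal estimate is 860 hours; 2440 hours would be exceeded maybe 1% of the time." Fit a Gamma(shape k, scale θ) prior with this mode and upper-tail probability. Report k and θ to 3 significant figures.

k ≈ 5.19, θ ≈ 205

Gamma(k,θ) with k>1 has mode (k−1)θ, so θ = 860/(k−1).
Need P(X < 2440) = 0.99 with θ tied to k this way. Start at k = 2, θ = 860: P(X<2440) ≈ 0.775.
Too low — raise k to concentrate. Iterating converges to k ≈ 5.19.
Then θ = 860/(5.19−1) ≈ 205.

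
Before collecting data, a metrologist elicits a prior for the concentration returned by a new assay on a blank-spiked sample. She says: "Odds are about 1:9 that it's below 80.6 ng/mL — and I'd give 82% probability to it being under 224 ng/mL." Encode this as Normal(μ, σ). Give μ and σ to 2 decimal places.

The p-quantile of Normal(μ,σ) is μ + z_p·σ, with z_{0.1} = -1.282 and z_{0.82} = 0.9154.
Eliminate σ: μ = (z₂·x₁ − z₁·x₂)/(z₂ − z₁) = (0.9154·80.6 − (-1.282)·224)/2.197 = 164.25.
Then σ = (x₂ − x₁)/(z₂ − z₁) = (224 − 80.6)/2.197 = 65.27.

μ = 164.25, σ = 65.27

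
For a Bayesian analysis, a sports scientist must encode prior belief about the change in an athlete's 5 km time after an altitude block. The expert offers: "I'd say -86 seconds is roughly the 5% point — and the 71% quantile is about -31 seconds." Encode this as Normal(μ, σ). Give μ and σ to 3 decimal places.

μ = -44.846, σ = 25.020

The p-quantile of Normal(μ,σ) is μ + z_p·σ, with z_{0.05} = -1.645 and z_{0.71} = 0.5534.
Eliminate σ: μ = (z₂·x₁ − z₁·x₂)/(z₂ − z₁) = (0.5534·-86 − (-1.645)·-31)/2.198 = -44.846.
Then σ = (x₂ − x₁)/(z₂ − z₁) = (-31 − -86)/2.198 = 25.020.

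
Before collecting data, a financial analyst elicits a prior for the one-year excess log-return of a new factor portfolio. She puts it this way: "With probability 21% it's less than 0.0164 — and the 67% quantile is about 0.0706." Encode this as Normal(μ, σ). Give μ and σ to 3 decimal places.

μ = 0.051, σ = 0.043

The p-quantile of Normal(μ,σ) is μ + z_p·σ, with z_{0.21} = -0.8064 and z_{0.67} = 0.4399.
Eliminate σ: μ = (z₂·x₁ − z₁·x₂)/(z₂ − z₁) = (0.4399·0.0164 − (-0.8064)·0.0706)/1.246 = 0.051.
Then σ = (x₂ − x₁)/(z₂ − z₁) = (0.0706 − 0.0164)/1.246 = 0.043.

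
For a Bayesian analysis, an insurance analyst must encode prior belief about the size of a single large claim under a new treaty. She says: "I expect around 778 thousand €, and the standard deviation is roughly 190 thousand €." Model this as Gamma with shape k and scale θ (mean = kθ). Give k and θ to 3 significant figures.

k ≈ 16.8, θ ≈ 46.4

For Gamma(k, scale θ): mean = kθ, variance = kθ², so CV = 1/√k.
CV = SD/mean = 190/778 = 0.2442, hence k = 1/CV² = 16.8.
Then θ = mean/k = 778/16.8 = 46.4.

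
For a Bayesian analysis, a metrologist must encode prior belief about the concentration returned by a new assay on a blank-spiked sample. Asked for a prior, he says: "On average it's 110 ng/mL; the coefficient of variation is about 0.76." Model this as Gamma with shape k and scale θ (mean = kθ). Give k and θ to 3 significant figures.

For Gamma(k, scale θ): mean = kθ, variance = kθ², so CV = 1/√k.
CV = 0.76, hence k = 1/CV² = 1.73.
Then θ = mean/k = 110/1.73 = 63.5.

k ≈ 1.73, θ ≈ 63.5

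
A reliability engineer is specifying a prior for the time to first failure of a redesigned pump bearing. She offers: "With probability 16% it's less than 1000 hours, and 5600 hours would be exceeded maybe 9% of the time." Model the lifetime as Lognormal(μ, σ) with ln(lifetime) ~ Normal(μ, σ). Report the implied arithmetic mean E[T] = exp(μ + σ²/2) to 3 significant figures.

If T ~ Lognormal(μ,σ) then ln T ~ Normal(μ,σ), so the p-quantile of ln T is μ + z_p·σ.
ln(1000) = 6.908 and ln(5600) = 8.631; z_{0.16} = -0.9945, z_{0.91} = 1.341.
σ = (8.631 − 6.908)/(1.341 − (-0.9945)) = 0.738.
μ = 6.908 − (-0.9945)·0.738 = 7.641.
E[T] = exp(μ + σ²/2) = exp(7.641 + 0.2721) = 2730 hours.

E[T] ≈ 2730 hours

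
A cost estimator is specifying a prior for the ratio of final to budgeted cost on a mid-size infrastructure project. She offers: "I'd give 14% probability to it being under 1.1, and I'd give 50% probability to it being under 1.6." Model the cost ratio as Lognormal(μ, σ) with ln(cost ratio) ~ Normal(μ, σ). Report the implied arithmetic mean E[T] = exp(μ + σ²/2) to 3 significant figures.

If T ~ Lognormal(μ,σ) then ln T ~ Normal(μ,σ), so the p-quantile of ln T is μ + z_p·σ.
ln(1.1) = 0.09531 and ln(1.6) = 0.47; z_{0.14} = -1.08, z_{0.5} = 0.
σ = (0.47 − 0.09531)/(0 − (-1.08)) = 0.347.
μ = 0.09531 − (-1.08)·0.347 = 0.470.
E[T] = exp(μ + σ²/2) = exp(0.470 + 0.0601) = 1.7.

E[T] ≈ 1.7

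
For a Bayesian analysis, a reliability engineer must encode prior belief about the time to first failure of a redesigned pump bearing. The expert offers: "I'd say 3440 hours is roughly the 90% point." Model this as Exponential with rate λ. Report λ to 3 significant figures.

λ ≈ 0.000669

P(T < 3440.0) = 1 − e^(−λ·3440.0) = 0.9, so λ = −ln(1−0.9)/3440.0 = −ln(0.1)/3440.0 = 0.000669.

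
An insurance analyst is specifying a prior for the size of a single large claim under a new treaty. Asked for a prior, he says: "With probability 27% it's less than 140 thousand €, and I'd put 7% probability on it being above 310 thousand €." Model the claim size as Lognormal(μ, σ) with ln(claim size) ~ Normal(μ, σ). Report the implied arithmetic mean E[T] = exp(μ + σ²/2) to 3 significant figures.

If T ~ Lognormal(μ,σ) then ln T ~ Normal(μ,σ), so the p-quantile of ln T is μ + z_p·σ.
ln(140) = 4.942 and ln(310) = 5.737; z_{0.27} = -0.6128, z_{0.93} = 1.476.
σ = (5.737 − 4.942)/(1.476 − (-0.6128)) = 0.381.
μ = 4.942 − (-0.6128)·0.381 = 5.175.
E[T] = exp(μ + σ²/2) = exp(5.175 + 0.0724) = 190 thousand €.

E[T] ≈ 190 thousand €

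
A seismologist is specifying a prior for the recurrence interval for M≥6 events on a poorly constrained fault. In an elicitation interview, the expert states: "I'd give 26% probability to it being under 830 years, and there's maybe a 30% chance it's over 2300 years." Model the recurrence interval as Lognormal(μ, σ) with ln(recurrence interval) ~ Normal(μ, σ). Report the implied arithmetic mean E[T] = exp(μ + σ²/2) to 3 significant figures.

If T ~ Lognormal(μ,σ) then ln T ~ Normal(μ,σ), so the p-quantile of ln T is μ + z_p·σ.
ln(830) = 6.721 and ln(2300) = 7.741; z_{0.26} = -0.6433, z_{0.7} = 0.5244.
σ = (7.741 − 6.721)/(0.5244 − (-0.6433)) = 0.873.
μ = 6.721 − (-0.6433)·0.873 = 7.283.
E[T] = exp(μ + σ²/2) = exp(7.283 + 0.3809) = 2130 years.

E[T] ≈ 2130 years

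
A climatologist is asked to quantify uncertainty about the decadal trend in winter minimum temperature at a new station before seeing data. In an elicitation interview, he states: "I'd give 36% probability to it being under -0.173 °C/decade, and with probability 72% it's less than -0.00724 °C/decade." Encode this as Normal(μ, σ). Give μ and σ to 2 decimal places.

For Normal(μ,σ), the p-quantile is μ + z_p·σ. Here z_{0.36} = -0.3585, z_{0.72} = 0.5828.
So -0.173 = μ − 0.3585σ and -0.00724 = μ + 0.5828σ.
Subtracting: σ = (-0.00724 − -0.173)/(0.5828 − (-0.3585)) = 0.18.
Then μ = -0.173 − (-0.3585)·0.18 = -0.11.

μ = -0.11, σ = 0.18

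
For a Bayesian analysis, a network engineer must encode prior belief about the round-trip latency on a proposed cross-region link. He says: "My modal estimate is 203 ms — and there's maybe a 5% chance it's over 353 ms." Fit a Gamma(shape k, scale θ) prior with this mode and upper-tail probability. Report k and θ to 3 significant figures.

k ≈ 10.1, θ ≈ 22.3

Gamma(k,θ) with k>1 has mode (k−1)θ, so θ = 203/(k−1).
Need P(X < 353) = 0.95 with θ tied to k this way. Start at k = 2, θ = 203: P(X<353) ≈ 0.519.
Too low — raise k to concentrate. Iterating converges to k ≈ 10.1.
Then θ = 203/(10.1−1) ≈ 22.3.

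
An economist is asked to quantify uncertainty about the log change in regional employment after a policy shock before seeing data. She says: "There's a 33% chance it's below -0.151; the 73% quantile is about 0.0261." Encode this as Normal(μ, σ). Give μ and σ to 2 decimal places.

μ = -0.08, σ = 0.17

For Normal(μ,σ), the p-quantile is μ + z_p·σ. Here z_{0.33} = -0.4399, z_{0.73} = 0.6128.
So -0.151 = μ − 0.4399σ and 0.0261 = μ + 0.6128σ.
Subtracting: σ = (0.0261 − -0.151)/(0.6128 − (-0.4399)) = 0.17.
Then μ = -0.151 − (-0.4399)·0.17 = -0.08.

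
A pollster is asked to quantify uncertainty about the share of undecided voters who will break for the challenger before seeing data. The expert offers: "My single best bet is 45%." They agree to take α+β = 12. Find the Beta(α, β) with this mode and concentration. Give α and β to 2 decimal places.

For α,β > 1 the Beta mode is (α−1)/(α+β−2). With α+β = 12, the mode is (α−1)/10.
Set (α−1)/10 = 0.45 → α = 1 + 0.45·10 = 5.50.
β = 12 − α = 6.50.

α = 5.50, β = 6.50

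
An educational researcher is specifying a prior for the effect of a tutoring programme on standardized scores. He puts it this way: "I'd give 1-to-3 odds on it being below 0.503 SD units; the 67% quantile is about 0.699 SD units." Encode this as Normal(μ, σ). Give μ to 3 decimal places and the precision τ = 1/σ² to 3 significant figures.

For Normal(μ,σ), the p-quantile is μ + z_p·σ. Here z_{0.25} = -0.6745, z_{0.67} = 0.4399.
So 0.503 = μ − 0.6745σ and 0.699 = μ + 0.4399σ.
Subtracting: σ = (0.699 − 0.503)/(0.4399 − (-0.6745)) = 0.176.
Then μ = 0.503 − (-0.6745)·0.176 = 0.622.
Precision τ = 1/σ² = 1/0.1759² = 32.3.

μ = 0.622, τ = 32.3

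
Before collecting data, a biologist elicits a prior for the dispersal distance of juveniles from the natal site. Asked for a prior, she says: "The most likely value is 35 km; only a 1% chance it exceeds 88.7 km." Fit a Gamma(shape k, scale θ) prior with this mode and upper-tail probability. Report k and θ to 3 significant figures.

k ≈ 6.41, θ ≈ 6.47

Gamma(k,θ) with k>1 has mode (k−1)θ, so θ = 35/(k−1).
Need P(X < 88.7) = 0.99 with θ tied to k this way. Start at k = 2, θ = 35: P(X<88.7) ≈ 0.720.
Too low — raise k to concentrate. Iterating converges to k ≈ 6.41.
Then θ = 35/(6.41−1) ≈ 6.47.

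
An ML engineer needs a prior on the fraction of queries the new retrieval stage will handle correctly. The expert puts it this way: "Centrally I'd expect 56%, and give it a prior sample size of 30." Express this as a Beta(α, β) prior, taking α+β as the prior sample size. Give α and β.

Under the effective-sample-size interpretation, Beta(α, β) has prior mean α/(α+β) and prior sample size α+β.
So α+β = 30 and α/(α+β) = 0.56, giving α = 0.56·30 = 16.8 and β = 30 − 16.8 = 13.2.

α = 16.8, β = 13.2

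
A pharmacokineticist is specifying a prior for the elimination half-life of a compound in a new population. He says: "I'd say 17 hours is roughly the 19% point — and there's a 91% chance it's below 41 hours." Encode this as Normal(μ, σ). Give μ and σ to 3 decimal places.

μ = 26.497, σ = 10.817

The p-quantile of Normal(μ,σ) is μ + z_p·σ, with z_{0.19} = -0.8779 and z_{0.91} = 1.341.
Eliminate σ: μ = (z₂·x₁ − z₁·x₂)/(z₂ − z₁) = (1.341·17 − (-0.8779)·41)/2.219 = 26.497.
Then σ = (x₂ − x₁)/(z₂ − z₁) = (41 − 17)/2.219 = 10.817.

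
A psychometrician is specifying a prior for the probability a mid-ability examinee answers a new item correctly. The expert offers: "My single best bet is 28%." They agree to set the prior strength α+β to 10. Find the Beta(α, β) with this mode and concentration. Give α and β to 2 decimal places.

For α,β > 1 the Beta mode is (α−1)/(α+β−2). With α+β = 10, the mode is (α−1)/8.
Set (α−1)/8 = 0.28 → α = 1 + 0.28·8 = 3.24.
β = 10 − α = 6.76.

α = 3.24, β = 6.76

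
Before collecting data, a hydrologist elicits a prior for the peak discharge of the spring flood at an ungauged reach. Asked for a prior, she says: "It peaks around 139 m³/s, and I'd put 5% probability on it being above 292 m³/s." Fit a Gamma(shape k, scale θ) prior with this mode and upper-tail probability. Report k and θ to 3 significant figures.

Gamma(k,θ) with k>1 has mode (k−1)θ, so θ = 139/(k−1).
Need P(X < 292) = 0.95 with θ tied to k this way. Start at k = 2, θ = 139: P(X<292) ≈ 0.621.
Too low — raise k to concentrate. Iterating converges to k ≈ 6.01.
Then θ = 139/(6.01−1) ≈ 27.7.

k ≈ 6.01, θ ≈ 27.7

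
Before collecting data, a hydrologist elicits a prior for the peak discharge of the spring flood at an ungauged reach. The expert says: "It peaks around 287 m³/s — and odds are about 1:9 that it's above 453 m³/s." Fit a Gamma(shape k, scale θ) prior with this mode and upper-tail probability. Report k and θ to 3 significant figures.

Gamma(k,θ) with k>1 has mode (k−1)θ, so θ = 287/(k−1).
Need P(X < 453) = 0.9 with θ tied to k this way. Start at k = 2, θ = 287: P(X<453) ≈ 0.468.
Too low — raise k to concentrate. Iterating converges to k ≈ 10.
Then θ = 287/(10−1) ≈ 31.9.

k ≈ 10, θ ≈ 31.9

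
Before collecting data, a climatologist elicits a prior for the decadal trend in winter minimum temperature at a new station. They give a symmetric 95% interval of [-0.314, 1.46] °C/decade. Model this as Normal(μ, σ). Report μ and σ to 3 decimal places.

μ = 0.573, σ = 0.453

A symmetric 95% interval runs μ ± z·σ with z = 1.96.
Half-width = 0.887, so σ = 0.887/1.96 = 0.453.
μ is the interval midpoint, 0.573.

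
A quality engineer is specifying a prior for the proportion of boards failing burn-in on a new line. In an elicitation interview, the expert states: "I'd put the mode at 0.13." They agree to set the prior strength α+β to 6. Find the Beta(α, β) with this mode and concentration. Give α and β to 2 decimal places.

For α,β > 1 the Beta mode is (α−1)/(α+β−2). With α+β = 6, the mode is (α−1)/4.
Set (α−1)/4 = 0.13 → α = 1 + 0.13·4 = 1.52.
β = 6 − α = 4.48.

α = 1.52, β = 4.48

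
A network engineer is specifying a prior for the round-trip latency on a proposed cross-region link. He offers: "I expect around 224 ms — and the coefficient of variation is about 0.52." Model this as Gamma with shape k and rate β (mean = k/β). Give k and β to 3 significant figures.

k ≈ 3.7, β ≈ 0.0165

For Gamma(k, rate β): mean = k/β, variance = k/β², so CV = 1/√k.
CV = 0.52, hence k = 1/CV² = 3.7.
Then β = k/mean = 3.7/224 = 0.0165.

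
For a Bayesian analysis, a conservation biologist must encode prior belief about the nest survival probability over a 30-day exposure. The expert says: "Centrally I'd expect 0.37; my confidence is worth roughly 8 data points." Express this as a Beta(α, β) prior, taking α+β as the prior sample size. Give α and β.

α = 2.96, β = 5.04

Under the effective-sample-size interpretation, Beta(α, β) has prior mean α/(α+β) and prior sample size α+β.
So α+β = 8 and α/(α+β) = 0.37, giving α = 0.37·8 = 2.96 and β = 8 − 2.96 = 5.04.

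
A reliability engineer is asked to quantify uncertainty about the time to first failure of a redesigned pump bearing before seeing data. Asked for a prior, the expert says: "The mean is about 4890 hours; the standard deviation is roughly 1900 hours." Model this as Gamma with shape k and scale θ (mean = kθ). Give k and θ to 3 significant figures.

For Gamma(k, scale θ): mean = kθ, variance = kθ², so CV = 1/√k.
CV = SD/mean = 1900/4890 = 0.3885, hence k = 1/CV² = 6.62.
Then θ = mean/k = 4890/6.62 = 738.

k ≈ 6.62, θ ≈ 738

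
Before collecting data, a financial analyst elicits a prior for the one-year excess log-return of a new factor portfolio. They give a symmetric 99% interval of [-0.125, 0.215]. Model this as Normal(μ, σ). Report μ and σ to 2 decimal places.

A symmetric 99% interval runs μ ± z·σ with z = 2.576.
Half-width = 0.17, so σ = 0.17/2.576 = 0.07.
μ is the interval midpoint, 0.04.

μ = 0.04, σ = 0.07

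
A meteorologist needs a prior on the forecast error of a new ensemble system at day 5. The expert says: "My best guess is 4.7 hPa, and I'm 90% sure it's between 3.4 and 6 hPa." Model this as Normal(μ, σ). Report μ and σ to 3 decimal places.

μ = 4.700, σ = 0.790

A symmetric 90% interval runs μ ± z·σ with z = 1.645.
Half-width = 1.3, so σ = 1.3/1.645 = 0.790.
μ is the stated best guess, 4.700.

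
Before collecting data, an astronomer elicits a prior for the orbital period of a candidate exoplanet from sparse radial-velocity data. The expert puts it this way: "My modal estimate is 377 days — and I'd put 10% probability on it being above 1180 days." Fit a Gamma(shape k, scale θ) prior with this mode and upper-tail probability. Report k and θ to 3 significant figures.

Gamma(k,θ) with k>1 has mode (k−1)θ, so θ = 377/(k−1).
Need P(X < 1180) = 0.9 with θ tied to k this way. Start at k = 2, θ = 377: P(X<1180) ≈ 0.819.
Too low — raise k to concentrate. Iterating converges to k ≈ 2.45.
Then θ = 377/(2.45−1) ≈ 259.

k ≈ 2.45, θ ≈ 259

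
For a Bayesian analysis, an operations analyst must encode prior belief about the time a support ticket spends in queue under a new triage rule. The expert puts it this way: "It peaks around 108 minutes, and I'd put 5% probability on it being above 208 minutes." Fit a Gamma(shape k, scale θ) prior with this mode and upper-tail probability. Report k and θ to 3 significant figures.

k ≈ 7.47, θ ≈ 16.7

Gamma(k,θ) with k>1 has mode (k−1)θ, so θ = 108/(k−1).
Need P(X < 208) = 0.95 with θ tied to k this way. Start at k = 2, θ = 108: P(X<208) ≈ 0.574.
Too low — raise k to concentrate. Iterating converges to k ≈ 7.47.
Then θ = 108/(7.47−1) ≈ 16.7.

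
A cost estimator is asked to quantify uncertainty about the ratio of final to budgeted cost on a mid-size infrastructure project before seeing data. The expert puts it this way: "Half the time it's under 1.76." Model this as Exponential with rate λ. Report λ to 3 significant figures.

Exponential median = ln 2 / λ, so λ = ln 2 / 1.76 = 0.394.

λ ≈ 0.394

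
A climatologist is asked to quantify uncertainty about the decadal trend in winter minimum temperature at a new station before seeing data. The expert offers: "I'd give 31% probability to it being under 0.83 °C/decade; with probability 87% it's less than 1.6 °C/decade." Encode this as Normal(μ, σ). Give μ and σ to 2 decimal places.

The p-quantile of Normal(μ,σ) is μ + z_p·σ, with z_{0.31} = -0.4959 and z_{0.87} = 1.126.
Eliminate σ: μ = (z₂·x₁ − z₁·x₂)/(z₂ − z₁) = (1.126·0.83 − (-0.4959)·1.6)/1.622 = 1.07.
Then σ = (x₂ − x₁)/(z₂ − z₁) = (1.6 − 0.83)/1.622 = 0.47.

μ = 1.07, σ = 0.47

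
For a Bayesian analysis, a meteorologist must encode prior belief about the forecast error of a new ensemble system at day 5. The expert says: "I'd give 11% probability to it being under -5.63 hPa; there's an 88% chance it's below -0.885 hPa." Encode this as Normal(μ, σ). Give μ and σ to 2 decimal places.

For Normal(μ,σ), the p-quantile is μ + z_p·σ. Here z_{0.11} = -1.227, z_{0.88} = 1.175.
So -5.63 = μ − 1.227σ and -0.885 = μ + 1.175σ.
Subtracting: σ = (-0.885 − -5.63)/(1.175 − (-1.227)) = 1.98.
Then μ = -5.63 − (-1.227)·1.98 = -3.21.

μ = -3.21, σ = 1.98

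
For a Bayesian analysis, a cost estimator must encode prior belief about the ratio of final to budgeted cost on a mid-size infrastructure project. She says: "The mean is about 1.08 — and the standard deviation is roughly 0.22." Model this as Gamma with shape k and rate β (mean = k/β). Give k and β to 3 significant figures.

k ≈ 24.1, β ≈ 22.3

For Gamma(k, rate β): mean = k/β, variance = k/β², so CV = 1/√k.
CV = SD/mean = 0.22/1.08 = 0.2037, hence k = 1/CV² = 24.1.
Then β = k/mean = 24.1/1.08 = 22.3.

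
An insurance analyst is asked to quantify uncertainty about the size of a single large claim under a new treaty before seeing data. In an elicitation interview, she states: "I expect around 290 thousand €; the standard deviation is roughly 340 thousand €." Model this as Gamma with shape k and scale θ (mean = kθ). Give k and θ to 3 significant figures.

For Gamma(k, scale θ): mean = kθ, variance = kθ², so CV = 1/√k.
CV = SD/mean = 340/290 = 1.172, hence k = 1/CV² = 0.728.
Then θ = mean/k = 290/0.728 = 399.

k ≈ 0.728, θ ≈ 399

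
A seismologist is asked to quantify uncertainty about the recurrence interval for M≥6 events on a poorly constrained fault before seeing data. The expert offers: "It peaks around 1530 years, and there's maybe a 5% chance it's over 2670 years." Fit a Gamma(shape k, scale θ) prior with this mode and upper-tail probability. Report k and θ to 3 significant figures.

Gamma(k,θ) with k>1 has mode (k−1)θ, so θ = 1530/(k−1).
Need P(X < 2670) = 0.95 with θ tied to k this way. Start at k = 2, θ = 1530: P(X<2670) ≈ 0.521.
Too low — raise k to concentrate. Iterating converges to k ≈ 10.
Then θ = 1530/(10−1) ≈ 170.

k ≈ 10, θ ≈ 170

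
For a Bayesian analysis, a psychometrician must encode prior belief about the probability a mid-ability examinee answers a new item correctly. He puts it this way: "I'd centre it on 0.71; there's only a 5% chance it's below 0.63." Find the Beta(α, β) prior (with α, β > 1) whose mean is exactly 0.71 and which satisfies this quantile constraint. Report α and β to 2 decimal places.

α ≈ 65.28, β ≈ 26.66

With mean 0.71 fixed, write α = 0.71s, β = 0.29s where s = α+β.
Need P(θ < 0.63) = 0.05 under Beta(0.71s, 0.29s). Normal approximation: (q−m)/√(m(1−m)/s) ≈ z_{0.05} = -1.64, so s ≈ 0.71·0.29·(-1.64)²/(0.63−0.71)² = 87.0.
At s = 87.0: P(θ<0.63) ≈ 0.055. Adjusting to match 0.05 gives s ≈ 91.95.
So α = 0.71·91.95 ≈ 65.28, β = 0.29·91.95 ≈ 26.66.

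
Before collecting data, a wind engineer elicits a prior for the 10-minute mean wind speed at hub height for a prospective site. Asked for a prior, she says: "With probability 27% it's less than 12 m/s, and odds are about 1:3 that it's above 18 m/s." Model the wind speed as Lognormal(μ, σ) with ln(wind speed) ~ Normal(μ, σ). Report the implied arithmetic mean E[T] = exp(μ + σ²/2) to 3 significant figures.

If T ~ Lognormal(μ,σ) then ln T ~ Normal(μ,σ), so the p-quantile of ln T is μ + z_p·σ.
ln(12) = 2.485 and ln(18) = 2.89; z_{0.27} = -0.6128, z_{0.75} = 0.6745.
σ = (2.89 − 2.485)/(0.6745 − (-0.6128)) = 0.315.
μ = 2.485 − (-0.6128)·0.315 = 2.678.
E[T] = exp(μ + σ²/2) = exp(2.678 + 0.0496) = 15.3 m/s.

E[T] ≈ 15.3 m/s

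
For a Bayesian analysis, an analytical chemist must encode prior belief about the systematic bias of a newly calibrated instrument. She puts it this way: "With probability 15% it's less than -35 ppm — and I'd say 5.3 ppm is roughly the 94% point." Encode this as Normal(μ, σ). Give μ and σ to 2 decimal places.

For Normal(μ,σ), the p-quantile is μ + z_p·σ. Here z_{0.15} = -1.036, z_{0.94} = 1.555.
So -35 = μ − 1.036σ and 5.3 = μ + 1.555σ.
Subtracting: σ = (5.3 − -35)/(1.555 − (-1.036)) = 15.55.
Then μ = -35 − (-1.036)·15.55 = -18.88.

μ = -18.88, σ = 15.55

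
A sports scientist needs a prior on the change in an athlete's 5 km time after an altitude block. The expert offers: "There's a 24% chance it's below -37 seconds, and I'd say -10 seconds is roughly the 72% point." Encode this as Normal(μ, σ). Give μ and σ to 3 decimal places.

The p-quantile of Normal(μ,σ) is μ + z_p·σ, with z_{0.24} = -0.7063 and z_{0.72} = 0.5828.
Eliminate σ: μ = (z₂·x₁ − z₁·x₂)/(z₂ − z₁) = (0.5828·-37 − (-0.7063)·-10)/1.289 = -22.207.
Then σ = (x₂ − x₁)/(z₂ − z₁) = (-10 − -37)/1.289 = 20.944.

μ = -22.207, σ = 20.944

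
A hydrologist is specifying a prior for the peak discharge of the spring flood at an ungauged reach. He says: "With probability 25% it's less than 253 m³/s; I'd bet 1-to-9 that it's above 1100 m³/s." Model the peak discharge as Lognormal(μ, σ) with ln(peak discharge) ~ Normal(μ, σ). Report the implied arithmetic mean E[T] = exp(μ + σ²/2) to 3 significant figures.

E[T] ≈ 557 m³/s

If T ~ Lognormal(μ,σ) then ln T ~ Normal(μ,σ), so the p-quantile of ln T is μ + z_p·σ.
ln(253) = 5.533 and ln(1100) = 7.003; z_{0.25} = -0.6745, z_{0.9} = 1.282.
σ = (7.003 − 5.533)/(1.282 − (-0.6745)) = 0.751.
μ = 5.533 − (-0.6745)·0.751 = 6.040.
E[T] = exp(μ + σ²/2) = exp(6.040 + 0.2823) = 557 m³/s.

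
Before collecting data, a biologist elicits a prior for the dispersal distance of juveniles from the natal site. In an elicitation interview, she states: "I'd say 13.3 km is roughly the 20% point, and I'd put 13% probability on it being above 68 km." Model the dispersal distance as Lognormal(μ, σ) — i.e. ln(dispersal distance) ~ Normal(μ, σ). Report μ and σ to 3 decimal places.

μ ≈ 3.286, σ ≈ 0.829

If T ~ Lognormal(μ,σ) then ln T ~ Normal(μ,σ), so the p-quantile of ln T is μ + z_p·σ.
ln(13.3) = 2.588 and ln(68) = 4.22; z_{0.2} = -0.8416, z_{0.87} = 1.126.
σ = (4.22 − 2.588)/(1.126 − (-0.8416)) = 0.829.
μ = 2.588 − (-0.8416)·0.829 = 3.286.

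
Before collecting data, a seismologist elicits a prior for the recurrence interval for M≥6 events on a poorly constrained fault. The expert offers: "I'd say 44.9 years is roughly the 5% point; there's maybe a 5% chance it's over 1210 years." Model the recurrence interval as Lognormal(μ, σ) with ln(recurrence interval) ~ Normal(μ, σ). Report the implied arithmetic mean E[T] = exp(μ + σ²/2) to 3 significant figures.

E[T] ≈ 385 years

If T ~ Lognormal(μ,σ) then ln T ~ Normal(μ,σ), so the p-quantile of ln T is μ + z_p·σ.
ln(44.9) = 3.804 and ln(1210) = 7.098; z_{0.05} = -1.645, z_{0.95} = 1.645.
σ = (7.098 − 3.804)/(1.645 − (-1.645)) = 1.001.
μ = 3.804 − (-1.645)·1.001 = 5.451.
E[T] = exp(μ + σ²/2) = exp(5.451 + 0.5013) = 385 years.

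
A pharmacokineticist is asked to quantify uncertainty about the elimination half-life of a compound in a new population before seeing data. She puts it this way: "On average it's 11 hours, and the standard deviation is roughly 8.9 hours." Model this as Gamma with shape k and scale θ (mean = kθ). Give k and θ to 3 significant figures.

k ≈ 1.53, θ ≈ 7.2

For Gamma(k, scale θ): mean = kθ, variance = kθ², so CV = 1/√k.
CV = SD/mean = 8.9/11 = 0.8091, hence k = 1/CV² = 1.53.
Then θ = mean/k = 11/1.53 = 7.2.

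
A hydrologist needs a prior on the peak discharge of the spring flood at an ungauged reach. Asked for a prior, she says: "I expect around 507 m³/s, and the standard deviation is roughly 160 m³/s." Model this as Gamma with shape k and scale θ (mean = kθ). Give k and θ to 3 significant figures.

k ≈ 10, θ ≈ 50.5

For Gamma(k, scale θ): mean = kθ, variance = kθ², so CV = 1/√k.
CV = SD/mean = 160/507 = 0.3156, hence k = 1/CV² = 10.
Then θ = mean/k = 507/10 = 50.5.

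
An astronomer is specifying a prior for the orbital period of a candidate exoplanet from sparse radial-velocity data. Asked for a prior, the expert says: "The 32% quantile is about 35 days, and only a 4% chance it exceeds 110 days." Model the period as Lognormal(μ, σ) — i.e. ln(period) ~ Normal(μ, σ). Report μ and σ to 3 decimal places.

μ ≈ 3.797, σ ≈ 0.516

If T ~ Lognormal(μ,σ) then ln T ~ Normal(μ,σ), so the p-quantile of ln T is μ + z_p·σ.
ln(35) = 3.555 and ln(110) = 4.7; z_{0.32} = -0.4677, z_{0.96} = 1.751.
σ = (4.7 − 3.555)/(1.751 − (-0.4677)) = 0.516.
μ = 3.555 − (-0.4677)·0.516 = 3.797.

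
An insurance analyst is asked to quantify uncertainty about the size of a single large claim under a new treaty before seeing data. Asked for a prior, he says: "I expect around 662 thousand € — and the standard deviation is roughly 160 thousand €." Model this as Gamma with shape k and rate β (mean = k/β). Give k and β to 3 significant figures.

k ≈ 17.1, β ≈ 0.0259

For Gamma(k, rate β): mean = k/β, variance = k/β², so CV = 1/√k.
CV = SD/mean = 160/662 = 0.2417, hence k = 1/CV² = 17.1.
Then β = k/mean = 17.1/662 = 0.0259.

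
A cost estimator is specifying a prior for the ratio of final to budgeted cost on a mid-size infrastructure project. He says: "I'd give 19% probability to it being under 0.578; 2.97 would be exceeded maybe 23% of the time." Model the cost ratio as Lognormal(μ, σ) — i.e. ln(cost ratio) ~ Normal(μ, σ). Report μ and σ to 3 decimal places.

If T ~ Lognormal(μ,σ) then ln T ~ Normal(μ,σ), so the p-quantile of ln T is μ + z_p·σ.
ln(0.578) = -0.5482 and ln(2.97) = 1.089; z_{0.19} = -0.8779, z_{0.77} = 0.7388.
σ = (1.089 − -0.5482)/(0.7388 − (-0.8779)) = 1.012.
μ = -0.5482 − (-0.8779)·1.012 = 0.341.

μ ≈ 0.341, σ ≈ 1.012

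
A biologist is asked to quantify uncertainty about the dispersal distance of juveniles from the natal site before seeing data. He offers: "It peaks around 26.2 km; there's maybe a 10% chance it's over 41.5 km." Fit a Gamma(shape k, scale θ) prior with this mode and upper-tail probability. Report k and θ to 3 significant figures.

Gamma(k,θ) with k>1 has mode (k−1)θ, so θ = 26.2/(k−1).
Need P(X < 41.5) = 0.9 with θ tied to k this way. Start at k = 2, θ = 26.2: P(X<41.5) ≈ 0.470.
Too low — raise k to concentrate. Iterating converges to k ≈ 9.87.
Then θ = 26.2/(9.87−1) ≈ 2.95.

k ≈ 9.87, θ ≈ 2.95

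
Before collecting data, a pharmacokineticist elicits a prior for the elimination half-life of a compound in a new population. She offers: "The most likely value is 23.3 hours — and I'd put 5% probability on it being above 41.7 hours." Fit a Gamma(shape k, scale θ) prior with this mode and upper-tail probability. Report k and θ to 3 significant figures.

Gamma(k,θ) with k>1 has mode (k−1)θ, so θ = 23.3/(k−1).
Need P(X < 41.7) = 0.95 with θ tied to k this way. Start at k = 2, θ = 23.3: P(X<41.7) ≈ 0.534.
Too low — raise k to concentrate. Iterating converges to k ≈ 9.23.
Then θ = 23.3/(9.23−1) ≈ 2.83.

k ≈ 9.23, θ ≈ 2.83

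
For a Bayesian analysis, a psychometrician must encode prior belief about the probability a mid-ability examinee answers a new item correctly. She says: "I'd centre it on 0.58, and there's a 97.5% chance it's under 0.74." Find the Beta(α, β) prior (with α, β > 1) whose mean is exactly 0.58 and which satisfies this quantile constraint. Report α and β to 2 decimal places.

α ≈ 19.17, β ≈ 13.88

With mean 0.58 fixed, write α = 0.58s, β = 0.42s where s = α+β.
Need P(θ < 0.74) = 0.975 under Beta(0.58s, 0.42s). Normal approximation: (q−m)/√(m(1−m)/s) ≈ z_{0.975} = 1.96, so s ≈ 0.58·0.42·(1.96)²/(0.74−0.58)² = 36.6.
At s = 36.6: P(θ<0.74) ≈ 0.981. Adjusting to match 0.975 gives s ≈ 33.06.
So α = 0.58·33.06 ≈ 19.17, β = 0.42·33.06 ≈ 13.88.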